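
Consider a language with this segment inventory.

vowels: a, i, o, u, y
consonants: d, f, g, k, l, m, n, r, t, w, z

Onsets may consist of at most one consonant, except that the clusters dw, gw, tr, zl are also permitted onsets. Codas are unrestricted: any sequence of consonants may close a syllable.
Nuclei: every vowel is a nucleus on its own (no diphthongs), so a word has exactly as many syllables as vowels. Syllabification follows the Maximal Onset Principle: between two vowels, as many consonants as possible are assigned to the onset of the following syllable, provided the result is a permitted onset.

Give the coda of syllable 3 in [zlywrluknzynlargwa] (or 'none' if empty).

n

Vowels present: y, u, y, a, a; each is a nucleus, giving 5 syllables.
σ1/σ2 boundary: /wrl/ splits as /wr/ + /l/ (/l/ is the longest suffix that is a licit onset).
σ2/σ3 boundary: /knz/ splits as /kn/ + /z/ (/z/ is the longest suffix that is a licit onset).
σ3/σ4 boundary: /nl/ splits as /n/ + /l/ (/l/ is the longest suffix that is a licit onset).
σ4/σ5 boundary: /rgw/ splits as /r/ + /gw/ (/gw/ is the longest suffix that is a licit onset).
So the parse is zlywr.lukn.zyn.lar.gwa.
Syllable 3 is /zyn/: onset /z/, nucleus /y/, coda /n/.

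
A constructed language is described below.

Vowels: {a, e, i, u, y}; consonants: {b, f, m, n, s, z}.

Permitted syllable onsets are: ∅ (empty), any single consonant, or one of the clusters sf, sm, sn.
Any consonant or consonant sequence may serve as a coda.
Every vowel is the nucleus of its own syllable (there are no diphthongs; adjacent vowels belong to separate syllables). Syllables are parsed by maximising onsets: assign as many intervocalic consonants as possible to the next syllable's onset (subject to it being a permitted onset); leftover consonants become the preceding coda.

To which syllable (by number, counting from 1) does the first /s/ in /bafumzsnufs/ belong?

Nuclei (vowels): a, u, u → 3 syllables.
/a…u/ gap (V1→V2): just /f/ — single C goes to the following onset.
/u…u/ gap (V2→V3): /mzsn/ — longest licit onset from the right is /sn/, leaving /mz/ as coda.
Syllabification: ba.fumz.snufs.
The first /s/ is in the onset of syllable 3 (/snufs/).

3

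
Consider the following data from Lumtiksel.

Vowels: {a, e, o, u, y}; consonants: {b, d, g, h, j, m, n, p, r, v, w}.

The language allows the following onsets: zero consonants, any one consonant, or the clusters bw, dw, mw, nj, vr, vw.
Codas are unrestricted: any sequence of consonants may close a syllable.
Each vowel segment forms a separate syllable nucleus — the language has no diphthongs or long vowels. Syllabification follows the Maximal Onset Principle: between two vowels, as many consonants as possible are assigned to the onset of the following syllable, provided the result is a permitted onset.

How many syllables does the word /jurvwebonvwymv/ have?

Nuclei (vowels): u, e, o, y → 4 syllables.

4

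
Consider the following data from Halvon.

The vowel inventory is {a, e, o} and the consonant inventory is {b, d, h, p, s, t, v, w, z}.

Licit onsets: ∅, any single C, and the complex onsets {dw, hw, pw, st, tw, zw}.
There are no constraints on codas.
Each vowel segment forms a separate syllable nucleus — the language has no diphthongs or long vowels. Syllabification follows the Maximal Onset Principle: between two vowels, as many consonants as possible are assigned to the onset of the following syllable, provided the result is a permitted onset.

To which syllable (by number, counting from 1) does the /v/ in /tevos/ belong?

Vowels present: e, o; each is a nucleus, giving 2 syllables.
Between /e/ (V1) and /o/ (V2): just /v/ — single C goes to the following onset.
Result: te.vos.
The /v/ is in the onset of syllable 2 (/vos/).

2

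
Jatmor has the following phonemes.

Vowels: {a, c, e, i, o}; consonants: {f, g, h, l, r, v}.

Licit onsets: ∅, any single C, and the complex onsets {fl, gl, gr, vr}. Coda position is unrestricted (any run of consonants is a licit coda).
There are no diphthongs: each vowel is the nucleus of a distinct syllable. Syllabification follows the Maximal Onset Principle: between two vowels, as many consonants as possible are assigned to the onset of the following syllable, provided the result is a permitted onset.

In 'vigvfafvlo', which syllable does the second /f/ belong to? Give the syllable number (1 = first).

Vowels present: i, a, o; each is a nucleus, giving 3 syllables.
/i…a/ gap (V1→V2): /gvf/; trying suffixes from longest down, /f/ is the first permitted one, so coda /gv/ | onset /f/.
/a…o/ gap (V2→V3): /fvl/ — longest licit onset from the right is /l/, leaving /fv/ as coda.
Putting it together: vigv.fafv.lo.
The second /f/ is in the coda of syllable 2 (/fafv/).

2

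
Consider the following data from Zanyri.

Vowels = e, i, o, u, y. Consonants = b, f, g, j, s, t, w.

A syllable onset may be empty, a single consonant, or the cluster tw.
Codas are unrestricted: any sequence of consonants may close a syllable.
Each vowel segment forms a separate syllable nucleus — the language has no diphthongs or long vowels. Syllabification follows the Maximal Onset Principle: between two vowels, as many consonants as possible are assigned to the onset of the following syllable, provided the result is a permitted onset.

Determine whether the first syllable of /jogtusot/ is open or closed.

closed

Nuclei (vowels): o, u, o → 3 syllables.
/o…u/ gap (V1→V2): /gt/ — longest licit onset from the right is /t/, leaving /g/ as coda.
/u…o/ gap (V2→V3): just /s/ — single C goes to the following onset.
Syllabification: jog.tu.sot.
Syllable 1 is /jog/ with coda /g/, so it is closed.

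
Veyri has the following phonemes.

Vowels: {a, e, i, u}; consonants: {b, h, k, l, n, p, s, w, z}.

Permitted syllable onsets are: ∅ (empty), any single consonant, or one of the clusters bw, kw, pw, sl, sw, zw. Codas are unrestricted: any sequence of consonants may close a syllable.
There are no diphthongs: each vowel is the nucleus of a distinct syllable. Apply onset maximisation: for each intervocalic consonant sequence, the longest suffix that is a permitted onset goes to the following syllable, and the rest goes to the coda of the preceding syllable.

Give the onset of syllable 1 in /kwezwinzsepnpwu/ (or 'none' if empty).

The vowels are e, i, e, u — 4 nuclei, so 4 syllables.
Between /e/ (V1) and /i/ (V2): cluster /zw/ — /zw/ is itself a permitted onset, so the whole cluster goes right; preceding coda = ∅.
Between /i/ (V2) and /e/ (V3): /nzs/; trying suffixes from longest down, /s/ is the first permitted one, so coda /nz/ | onset /s/.
Between /e/ (V3) and /u/ (V4): /pnpw/; trying suffixes from longest down, /pw/ is the first permitted one, so coda /pn/ | onset /pw/.
Syllabification: kwe.zwinz.sepn.pwu.
Syllable 1 is /kwe/: onset /kw/, nucleus /e/, coda ∅.

kw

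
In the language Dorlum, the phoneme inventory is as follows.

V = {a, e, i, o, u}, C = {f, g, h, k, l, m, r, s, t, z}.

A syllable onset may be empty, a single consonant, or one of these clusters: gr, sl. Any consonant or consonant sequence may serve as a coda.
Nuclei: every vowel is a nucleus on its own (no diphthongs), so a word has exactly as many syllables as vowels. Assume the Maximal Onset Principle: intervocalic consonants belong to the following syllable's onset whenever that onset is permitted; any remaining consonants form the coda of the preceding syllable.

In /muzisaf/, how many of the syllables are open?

2

Vowels present: u, i, a; each is a nucleus, giving 3 syllables.
V1 /u/ – V2 /i/: /z/ → onset of the next syllable (single consonants are always licit onsets).
V2 /i/ – V3 /a/: just /s/ — single C goes to the following onset.
Putting it together: mu.zi.saf.
Classifying each syllable: /mu/ (open), /zi/ (open), /saf/ (closed).
Open syllables: 2.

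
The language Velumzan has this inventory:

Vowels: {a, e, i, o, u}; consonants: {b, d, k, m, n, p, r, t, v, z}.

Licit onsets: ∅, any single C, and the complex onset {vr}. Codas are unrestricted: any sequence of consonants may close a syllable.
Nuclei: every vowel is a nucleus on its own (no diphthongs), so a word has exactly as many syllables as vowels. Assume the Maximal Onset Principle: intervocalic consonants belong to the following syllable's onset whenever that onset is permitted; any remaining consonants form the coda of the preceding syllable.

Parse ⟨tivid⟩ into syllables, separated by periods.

ti.vid

Vowels present: i, i; each is a nucleus, giving 2 syllables.
σ1/σ2 boundary: /v/ is a single consonant, so it becomes the next onset.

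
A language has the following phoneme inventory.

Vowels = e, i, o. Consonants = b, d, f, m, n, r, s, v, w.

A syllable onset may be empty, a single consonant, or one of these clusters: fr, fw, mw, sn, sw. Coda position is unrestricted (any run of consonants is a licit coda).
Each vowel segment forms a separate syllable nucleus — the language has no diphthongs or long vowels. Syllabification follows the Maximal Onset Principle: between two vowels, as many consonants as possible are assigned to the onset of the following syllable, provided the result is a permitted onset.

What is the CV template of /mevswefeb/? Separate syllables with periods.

The vowels are e, e, e — 3 nuclei, so 3 syllables.
σ1/σ2 boundary: /vsw/ — longest licit onset from the right is /sw/, leaving /v/ as coda.
σ2/σ3 boundary: just /f/ — single C goes to the following onset.
Syllabification: mev.swe.feb.
Mapping each syllable to C/V: /mev/ → CVC, /swe/ → CCV, /feb/ → CVC.

CVC.CCV.CVC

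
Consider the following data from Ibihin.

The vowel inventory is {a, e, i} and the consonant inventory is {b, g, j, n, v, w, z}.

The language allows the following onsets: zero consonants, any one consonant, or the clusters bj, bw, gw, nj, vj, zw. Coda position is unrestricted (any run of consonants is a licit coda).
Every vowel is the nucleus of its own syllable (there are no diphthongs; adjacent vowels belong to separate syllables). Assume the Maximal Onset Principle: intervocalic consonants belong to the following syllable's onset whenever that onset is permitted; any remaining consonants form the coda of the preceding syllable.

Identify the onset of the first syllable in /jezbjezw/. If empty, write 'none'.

Nuclei (vowels): e, e → 2 syllables.
σ1/σ2 boundary: /zbj/ — longest licit onset from the right is /bj/, leaving /z/ as coda.
Putting it together: jez.bjezw.
Syllable 1 is /jez/: onset /j/, nucleus /e/, coda /z/.

j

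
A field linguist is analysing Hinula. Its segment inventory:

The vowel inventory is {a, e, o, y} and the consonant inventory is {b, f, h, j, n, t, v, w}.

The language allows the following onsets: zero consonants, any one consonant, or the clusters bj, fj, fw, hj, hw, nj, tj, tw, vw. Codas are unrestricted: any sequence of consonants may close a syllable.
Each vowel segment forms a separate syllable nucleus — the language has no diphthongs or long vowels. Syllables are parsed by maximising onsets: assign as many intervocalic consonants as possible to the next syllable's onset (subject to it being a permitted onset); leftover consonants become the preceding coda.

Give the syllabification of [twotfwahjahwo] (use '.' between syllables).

Vowels present: o, a, a, o; each is a nucleus, giving 4 syllables.
/o…a/ gap (V1→V2): cluster /tfw/ — the longest permitted-onset suffix is /fw/; onset = /fw/, preceding coda = /t/.
/a…a/ gap (V2→V3): /hj/ — entire cluster is a permitted onset → onset /hj/, coda ∅.
/a…o/ gap (V3→V4): /hw/ is a licit onset in full, so it all attaches to the next syllable.

twot.fwa.hja.hwo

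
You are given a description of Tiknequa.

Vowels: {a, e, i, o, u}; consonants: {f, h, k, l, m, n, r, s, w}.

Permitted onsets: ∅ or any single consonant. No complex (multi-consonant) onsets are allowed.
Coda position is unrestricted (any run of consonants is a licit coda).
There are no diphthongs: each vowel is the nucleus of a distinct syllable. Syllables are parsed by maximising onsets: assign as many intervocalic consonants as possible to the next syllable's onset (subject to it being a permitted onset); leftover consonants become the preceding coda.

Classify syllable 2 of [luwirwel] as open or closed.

closed

The vowels are u, i, e — 3 nuclei, so 3 syllables.
Between /u/ (V1) and /i/ (V2): just /w/ — single C goes to the following onset.
Between /i/ (V2) and /e/ (V3): /rw/ — longest licit onset from the right is /w/, leaving /r/ as coda.
So the parse is lu.wir.wel.
Syllable 2 is /wir/ with coda /r/, so it is closed.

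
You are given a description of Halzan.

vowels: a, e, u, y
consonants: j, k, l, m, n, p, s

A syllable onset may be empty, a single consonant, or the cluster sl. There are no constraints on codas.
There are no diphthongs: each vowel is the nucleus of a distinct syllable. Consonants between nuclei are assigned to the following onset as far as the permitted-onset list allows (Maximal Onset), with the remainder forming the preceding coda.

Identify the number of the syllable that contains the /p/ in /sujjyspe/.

Nuclei (vowels): u, y, e → 3 syllables.
V1 /u/ – V2 /y/: cluster /jj/ — the longest permitted-onset suffix is /j/; onset = /j/, preceding coda = /j/.
V2 /y/ – V3 /e/: /sp/ splits as /s/ + /p/ (/p/ is the longest suffix that is a licit onset).
So the parse is suj.jys.pe.
The /p/ is in the onset of syllable 3 (/pe/).

3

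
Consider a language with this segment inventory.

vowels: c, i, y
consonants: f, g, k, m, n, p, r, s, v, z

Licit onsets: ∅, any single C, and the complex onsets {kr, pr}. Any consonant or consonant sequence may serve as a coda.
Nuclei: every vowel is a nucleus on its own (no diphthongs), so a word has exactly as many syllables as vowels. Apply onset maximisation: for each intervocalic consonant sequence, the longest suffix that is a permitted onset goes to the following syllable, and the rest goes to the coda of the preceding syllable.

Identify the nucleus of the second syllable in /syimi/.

Nuclei (vowels): y, i, i → 3 syllables.
The second nucleus (vowel 2 from the left) is /i/.

i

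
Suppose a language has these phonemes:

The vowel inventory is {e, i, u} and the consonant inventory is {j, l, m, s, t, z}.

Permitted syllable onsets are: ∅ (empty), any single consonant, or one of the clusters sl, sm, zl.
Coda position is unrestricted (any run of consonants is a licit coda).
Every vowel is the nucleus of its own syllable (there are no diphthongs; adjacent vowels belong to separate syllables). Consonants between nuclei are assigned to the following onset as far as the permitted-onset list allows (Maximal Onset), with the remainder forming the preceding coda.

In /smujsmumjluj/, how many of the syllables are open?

Nuclei (vowels): u, u, u → 3 syllables.
Between /u/ (V1) and /u/ (V2): /jsm/ — longest licit onset from the right is /sm/, leaving /j/ as coda.
Between /u/ (V2) and /u/ (V3): /mjl/ splits as /mj/ + /l/ (/l/ is the longest suffix that is a licit onset).
Putting it together: smuj.smumj.luj.
Classifying each syllable: /smuj/ (closed), /smumj/ (closed), /luj/ (closed).
Open syllables: 0.

0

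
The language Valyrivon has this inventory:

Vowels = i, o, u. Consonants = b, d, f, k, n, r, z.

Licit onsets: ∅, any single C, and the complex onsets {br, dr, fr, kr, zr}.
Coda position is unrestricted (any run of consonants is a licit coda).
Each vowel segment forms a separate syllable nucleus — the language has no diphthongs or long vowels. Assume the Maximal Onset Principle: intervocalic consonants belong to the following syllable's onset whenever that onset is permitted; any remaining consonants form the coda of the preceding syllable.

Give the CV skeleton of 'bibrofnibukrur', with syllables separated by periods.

CV.CCVC.CV.CV.CCVC

The vowels are i, o, i, u, u — 5 nuclei, so 5 syllables.
V1 /i/ – V2 /o/: /br/ is a licit onset in full, so it all attaches to the next syllable.
V2 /o/ – V3 /i/: /fn/; trying suffixes from longest down, /n/ is the first permitted one, so coda /f/ | onset /n/.
V3 /i/ – V4 /u/: /b/ → onset of the next syllable (single consonants are always licit onsets).
V4 /u/ – V5 /u/: /kr/ is a licit onset in full, so it all attaches to the next syllable.
Putting it together: bi.brof.ni.bu.krur.
Mapping each syllable to C/V: /bi/ → CV, /brof/ → CCVC, /ni/ → CV, /bu/ → CV, /krur/ → CCVC.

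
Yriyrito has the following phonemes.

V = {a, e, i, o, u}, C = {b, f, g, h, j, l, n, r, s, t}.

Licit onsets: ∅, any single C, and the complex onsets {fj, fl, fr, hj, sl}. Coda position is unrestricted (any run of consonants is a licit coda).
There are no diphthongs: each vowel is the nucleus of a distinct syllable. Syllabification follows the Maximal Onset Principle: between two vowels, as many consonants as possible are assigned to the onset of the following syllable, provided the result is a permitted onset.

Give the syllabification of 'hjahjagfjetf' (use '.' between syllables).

The vowels are a, a, e — 3 nuclei, so 3 syllables.
V1 /a/ – V2 /a/: cluster /hj/ — /hj/ is itself a permitted onset, so the whole cluster goes right; preceding coda = ∅.
V2 /a/ – V3 /e/: cluster /gfj/ — the longest permitted-onset suffix is /fj/; onset = /fj/, preceding coda = /g/.

hja.hjag.fjetf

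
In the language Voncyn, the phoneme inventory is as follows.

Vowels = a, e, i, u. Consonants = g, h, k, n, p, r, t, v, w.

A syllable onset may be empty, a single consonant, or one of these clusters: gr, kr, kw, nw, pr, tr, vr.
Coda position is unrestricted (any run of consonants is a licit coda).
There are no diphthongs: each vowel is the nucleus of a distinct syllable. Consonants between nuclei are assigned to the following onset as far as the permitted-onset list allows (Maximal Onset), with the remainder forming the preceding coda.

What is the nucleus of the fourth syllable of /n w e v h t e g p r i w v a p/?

a

The vowels are e, e, i, a — 4 nuclei, so 4 syllables.
The fourth nucleus (vowel 4 from the left) is /a/.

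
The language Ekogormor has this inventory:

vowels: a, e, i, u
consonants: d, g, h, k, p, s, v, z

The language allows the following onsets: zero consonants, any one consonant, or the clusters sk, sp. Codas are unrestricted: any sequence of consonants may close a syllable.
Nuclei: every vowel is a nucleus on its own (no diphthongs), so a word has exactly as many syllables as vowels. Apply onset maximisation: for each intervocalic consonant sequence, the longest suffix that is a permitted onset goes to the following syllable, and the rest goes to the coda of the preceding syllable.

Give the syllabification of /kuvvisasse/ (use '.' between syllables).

kuv.vi.sas.se

Vowels present: u, i, a, e; each is a nucleus, giving 4 syllables.
σ1/σ2 boundary: cluster /vv/ — the longest permitted-onset suffix is /v/; onset = /v/, preceding coda = /v/.
σ2/σ3 boundary: /s/ is a single consonant, so it becomes the next onset.
σ3/σ4 boundary: /ss/ splits as /s/ + /s/ (/s/ is the longest suffix that is a licit onset).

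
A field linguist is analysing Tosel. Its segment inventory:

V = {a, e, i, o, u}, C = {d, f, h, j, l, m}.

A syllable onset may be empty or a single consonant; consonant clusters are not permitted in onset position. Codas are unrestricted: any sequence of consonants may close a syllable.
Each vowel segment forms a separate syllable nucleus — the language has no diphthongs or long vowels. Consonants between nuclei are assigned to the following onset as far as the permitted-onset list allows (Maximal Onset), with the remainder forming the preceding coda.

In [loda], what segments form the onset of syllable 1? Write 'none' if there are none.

l

Nuclei (vowels): o, a → 2 syllables.
/o…a/ gap (V1→V2): /d/ → onset of the next syllable (single consonants are always licit onsets).
So the parse is lo.da.
Syllable 1 is /lo/: onset /l/, nucleus /o/, coda ∅.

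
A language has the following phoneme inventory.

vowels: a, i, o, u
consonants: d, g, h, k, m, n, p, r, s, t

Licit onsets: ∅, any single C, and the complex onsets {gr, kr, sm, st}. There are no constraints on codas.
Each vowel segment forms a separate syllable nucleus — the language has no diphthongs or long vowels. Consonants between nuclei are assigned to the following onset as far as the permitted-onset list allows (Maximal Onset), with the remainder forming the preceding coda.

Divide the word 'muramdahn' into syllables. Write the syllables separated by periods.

mu.ram.dahn

Nuclei (vowels): u, a, a → 3 syllables.
/u…a/ gap (V1→V2): /r/ is a single consonant, so it becomes the next onset.
/a…a/ gap (V2→V3): /md/ splits as /m/ + /d/ (/d/ is the longest suffix that is a licit onset).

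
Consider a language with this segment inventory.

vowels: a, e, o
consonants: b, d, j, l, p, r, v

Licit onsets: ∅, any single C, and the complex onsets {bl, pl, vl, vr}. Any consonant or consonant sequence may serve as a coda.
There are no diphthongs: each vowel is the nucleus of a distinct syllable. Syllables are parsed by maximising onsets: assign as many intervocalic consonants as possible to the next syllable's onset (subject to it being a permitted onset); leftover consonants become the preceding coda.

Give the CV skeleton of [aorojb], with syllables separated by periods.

V.V.CVCC

Vowels present: a, o, o; each is a nucleus, giving 3 syllables.
Between /a/ (V1) and /o/ (V2): nothing intervenes; syllable break is V.V.
Between /o/ (V2) and /o/ (V3): /r/ is a single consonant, so it becomes the next onset.
Syllabification: a.o.rojb.
Mapping each syllable to C/V: /a/ → V, /o/ → V, /rojb/ → CVCC.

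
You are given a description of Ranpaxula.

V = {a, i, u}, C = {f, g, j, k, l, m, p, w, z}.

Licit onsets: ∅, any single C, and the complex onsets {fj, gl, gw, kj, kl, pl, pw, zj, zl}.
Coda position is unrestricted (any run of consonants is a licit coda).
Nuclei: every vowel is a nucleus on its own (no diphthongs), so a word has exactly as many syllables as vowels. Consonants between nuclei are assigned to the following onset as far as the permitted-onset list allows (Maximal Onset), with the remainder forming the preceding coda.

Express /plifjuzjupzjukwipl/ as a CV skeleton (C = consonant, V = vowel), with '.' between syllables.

CCV.CCV.CCVC.CCVC.CVCC

Vowels present: i, u, u, u, i; each is a nucleus, giving 5 syllables.
Between /i/ (V1) and /u/ (V2): /fj/ — entire cluster is a permitted onset → onset /fj/, coda ∅.
Between /u/ (V2) and /u/ (V3): cluster /zj/ — /zj/ is itself a permitted onset, so the whole cluster goes right; preceding coda = ∅.
Between /u/ (V3) and /u/ (V4): /pzj/ splits as /p/ + /zj/ (/zj/ is the longest suffix that is a licit onset).
Between /u/ (V4) and /i/ (V5): cluster /kw/ — the longest permitted-onset suffix is /w/; onset = /w/, preceding coda = /k/.
Putting it together: pli.fju.zjup.zjuk.wipl.
Mapping each syllable to C/V: /pli/ → CCV, /fju/ → CCV, /zjup/ → CCVC, /zjuk/ → CCVC, /wipl/ → CVCC.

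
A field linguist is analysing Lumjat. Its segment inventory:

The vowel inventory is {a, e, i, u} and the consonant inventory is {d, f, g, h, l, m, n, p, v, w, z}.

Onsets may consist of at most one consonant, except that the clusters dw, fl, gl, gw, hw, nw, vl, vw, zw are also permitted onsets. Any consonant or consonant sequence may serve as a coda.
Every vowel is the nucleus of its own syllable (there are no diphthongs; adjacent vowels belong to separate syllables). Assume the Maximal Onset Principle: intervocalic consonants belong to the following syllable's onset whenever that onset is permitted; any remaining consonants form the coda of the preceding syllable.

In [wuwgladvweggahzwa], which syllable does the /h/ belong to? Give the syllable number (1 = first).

Vowels present: u, a, e, a, a; each is a nucleus, giving 5 syllables.
V1 /u/ – V2 /a/: /wgl/; trying suffixes from longest down, /gl/ is the first permitted one, so coda /w/ | onset /gl/.
V2 /a/ – V3 /e/: /dvw/ — longest licit onset from the right is /vw/, leaving /d/ as coda.
V3 /e/ – V4 /a/: /gg/ — longest licit onset from the right is /g/, leaving /g/ as coda.
V4 /a/ – V5 /a/: /hzw/ — longest licit onset from the right is /zw/, leaving /h/ as coda.
Syllabification: wuw.glad.vweg.gah.zwa.
The /h/ is in the coda of syllable 4 (/gah/).

4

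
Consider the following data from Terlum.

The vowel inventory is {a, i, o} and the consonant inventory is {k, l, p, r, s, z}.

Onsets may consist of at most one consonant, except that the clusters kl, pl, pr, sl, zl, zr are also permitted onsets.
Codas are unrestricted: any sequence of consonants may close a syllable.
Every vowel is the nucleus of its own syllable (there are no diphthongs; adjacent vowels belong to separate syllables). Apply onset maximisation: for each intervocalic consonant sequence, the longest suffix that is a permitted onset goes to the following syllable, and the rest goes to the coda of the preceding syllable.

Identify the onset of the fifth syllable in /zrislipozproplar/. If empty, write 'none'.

The vowels are i, i, o, o, a — 5 nuclei, so 5 syllables.
/i…i/ gap (V1→V2): /sl/ is a licit onset in full, so it all attaches to the next syllable.
/i…o/ gap (V2→V3): just /p/ — single C goes to the following onset.
/o…o/ gap (V3→V4): cluster /zpr/ — the longest permitted-onset suffix is /pr/; onset = /pr/, preceding coda = /z/.
/o…a/ gap (V4→V5): /pl/ is a licit onset in full, so it all attaches to the next syllable.
Putting it together: zri.sli.poz.pro.plar.
Syllable 5 is /plar/: onset /pl/, nucleus /a/, coda /r/.

pl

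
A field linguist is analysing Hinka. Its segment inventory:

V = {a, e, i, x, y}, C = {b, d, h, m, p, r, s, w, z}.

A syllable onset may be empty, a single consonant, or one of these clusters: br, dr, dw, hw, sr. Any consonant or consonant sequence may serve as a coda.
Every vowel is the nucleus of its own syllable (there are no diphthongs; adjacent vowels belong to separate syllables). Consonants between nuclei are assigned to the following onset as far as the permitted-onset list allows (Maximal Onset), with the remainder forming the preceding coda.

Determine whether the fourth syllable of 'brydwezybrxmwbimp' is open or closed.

Nuclei (vowels): y, e, y, x, i → 5 syllables.
σ1/σ2 boundary: /dw/ — entire cluster is a permitted onset → onset /dw/, coda ∅.
σ2/σ3 boundary: /z/ → onset of the next syllable (single consonants are always licit onsets).
σ3/σ4 boundary: /br/ is a licit onset in full, so it all attaches to the next syllable.
σ4/σ5 boundary: /mwb/ splits as /mw/ + /b/ (/b/ is the longest suffix that is a licit onset).
So the parse is bry.dwe.zy.brxmw.bimp.
Syllable 4 is /brxmw/ with coda /mw/, so it is closed.

closed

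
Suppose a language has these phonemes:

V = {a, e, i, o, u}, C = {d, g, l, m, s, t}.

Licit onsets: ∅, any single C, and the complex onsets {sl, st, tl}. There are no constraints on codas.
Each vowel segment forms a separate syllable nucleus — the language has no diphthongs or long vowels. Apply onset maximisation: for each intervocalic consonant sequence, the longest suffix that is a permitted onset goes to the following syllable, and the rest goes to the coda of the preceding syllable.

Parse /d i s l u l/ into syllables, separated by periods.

di.slul

The vowels are i, u — 2 nuclei, so 2 syllables.
Between /i/ (V1) and /u/ (V2): /sl/ is a licit onset in full, so it all attaches to the next syllable.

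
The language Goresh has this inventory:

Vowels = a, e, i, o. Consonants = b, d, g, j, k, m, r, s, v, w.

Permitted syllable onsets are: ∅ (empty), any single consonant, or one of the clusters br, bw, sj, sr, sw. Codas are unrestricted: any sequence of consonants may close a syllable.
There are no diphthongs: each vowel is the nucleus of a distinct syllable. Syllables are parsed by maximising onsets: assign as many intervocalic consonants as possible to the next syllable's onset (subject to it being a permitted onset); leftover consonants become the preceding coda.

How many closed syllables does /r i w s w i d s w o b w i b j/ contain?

3

Nuclei (vowels): i, i, o, i → 4 syllables.
σ1/σ2 boundary: /wsw/ — longest licit onset from the right is /sw/, leaving /w/ as coda.
σ2/σ3 boundary: /dsw/; trying suffixes from longest down, /sw/ is the first permitted one, so coda /d/ | onset /sw/.
σ3/σ4 boundary: cluster /bw/ — /bw/ is itself a permitted onset, so the whole cluster goes right; preceding coda = ∅.
Result: riw.swid.swo.bwibj.
Classifying each syllable: /riw/ (closed), /swid/ (closed), /swo/ (open), /bwibj/ (closed).
Closed syllables: 3.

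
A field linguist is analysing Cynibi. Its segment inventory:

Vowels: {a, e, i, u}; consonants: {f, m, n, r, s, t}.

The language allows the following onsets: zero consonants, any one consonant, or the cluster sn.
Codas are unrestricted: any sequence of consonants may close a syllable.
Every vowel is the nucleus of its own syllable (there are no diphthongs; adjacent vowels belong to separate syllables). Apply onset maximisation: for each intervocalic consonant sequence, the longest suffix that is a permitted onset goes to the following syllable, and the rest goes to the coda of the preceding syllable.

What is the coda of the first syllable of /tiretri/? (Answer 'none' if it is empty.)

The vowels are i, e, i — 3 nuclei, so 3 syllables.
/i…e/ gap (V1→V2): /r/ is a single consonant, so it becomes the next onset.
/e…i/ gap (V2→V3): cluster /tr/ — the longest permitted-onset suffix is /r/; onset = /r/, preceding coda = /t/.
Result: ti.ret.ri.
Syllable 1 is /ti/: onset /t/, nucleus /i/, coda ∅.

none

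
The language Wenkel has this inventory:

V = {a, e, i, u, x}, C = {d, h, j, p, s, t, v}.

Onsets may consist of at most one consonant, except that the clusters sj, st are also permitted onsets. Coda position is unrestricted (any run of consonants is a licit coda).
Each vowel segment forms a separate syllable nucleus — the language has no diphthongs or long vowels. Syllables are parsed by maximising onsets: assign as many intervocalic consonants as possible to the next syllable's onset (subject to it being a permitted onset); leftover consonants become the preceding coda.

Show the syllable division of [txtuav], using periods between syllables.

Vowels present: x, u, a; each is a nucleus, giving 3 syllables.
V1 /x/ – V2 /u/: /t/ → onset of the next syllable (single consonants are always licit onsets).
V2 /u/ – V3 /a/: nothing intervenes; syllable break is V.V.

tx.tu.av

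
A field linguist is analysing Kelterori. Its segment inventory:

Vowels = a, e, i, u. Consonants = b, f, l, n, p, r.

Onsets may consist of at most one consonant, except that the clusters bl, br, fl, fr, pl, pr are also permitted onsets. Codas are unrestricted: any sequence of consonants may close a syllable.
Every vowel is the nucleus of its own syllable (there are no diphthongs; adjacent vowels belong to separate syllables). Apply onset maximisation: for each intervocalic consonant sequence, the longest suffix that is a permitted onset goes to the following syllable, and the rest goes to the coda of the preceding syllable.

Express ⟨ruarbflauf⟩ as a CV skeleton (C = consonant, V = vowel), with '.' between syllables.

CV.VCC.CCV.VC

The vowels are u, a, a, u — 4 nuclei, so 4 syllables.
V1 /u/ – V2 /a/: nothing intervenes; syllable break is V.V.
V2 /a/ – V3 /a/: /rbfl/ splits as /rb/ + /fl/ (/fl/ is the longest suffix that is a licit onset).
V3 /a/ – V4 /u/: no consonants, so the boundary falls immediately after /a/.
Result: ru.arb.fla.uf.
Mapping each syllable to C/V: /ru/ → CV, /arb/ → VCC, /fla/ → CCV, /uf/ → VC.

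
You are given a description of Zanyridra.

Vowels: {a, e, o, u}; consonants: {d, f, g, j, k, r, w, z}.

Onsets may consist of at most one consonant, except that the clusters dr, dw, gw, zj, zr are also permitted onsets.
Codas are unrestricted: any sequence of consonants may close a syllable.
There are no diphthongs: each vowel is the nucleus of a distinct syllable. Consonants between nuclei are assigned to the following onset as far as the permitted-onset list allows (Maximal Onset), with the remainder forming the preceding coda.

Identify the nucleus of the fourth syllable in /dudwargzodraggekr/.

a

The vowels are u, a, o, a, e — 5 nuclei, so 5 syllables.
The fourth nucleus (vowel 4 from the left) is /a/.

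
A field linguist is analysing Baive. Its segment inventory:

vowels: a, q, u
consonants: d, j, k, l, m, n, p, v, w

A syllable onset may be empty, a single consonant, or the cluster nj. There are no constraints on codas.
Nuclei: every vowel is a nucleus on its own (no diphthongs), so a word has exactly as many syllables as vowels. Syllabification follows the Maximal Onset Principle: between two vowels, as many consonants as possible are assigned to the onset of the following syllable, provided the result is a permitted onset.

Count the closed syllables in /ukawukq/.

Vowels present: u, a, u, q; each is a nucleus, giving 4 syllables.
V1 /u/ – V2 /a/: /k/ → onset of the next syllable (single consonants are always licit onsets).
V2 /a/ – V3 /u/: /w/ → onset of the next syllable (single consonants are always licit onsets).
V3 /u/ – V4 /q/: just /k/ — single C goes to the following onset.
So the parse is u.ka.wu.kq.
Classifying each syllable: /u/ (open), /ka/ (open), /wu/ (open), /kq/ (open).
Closed syllables: 0.

0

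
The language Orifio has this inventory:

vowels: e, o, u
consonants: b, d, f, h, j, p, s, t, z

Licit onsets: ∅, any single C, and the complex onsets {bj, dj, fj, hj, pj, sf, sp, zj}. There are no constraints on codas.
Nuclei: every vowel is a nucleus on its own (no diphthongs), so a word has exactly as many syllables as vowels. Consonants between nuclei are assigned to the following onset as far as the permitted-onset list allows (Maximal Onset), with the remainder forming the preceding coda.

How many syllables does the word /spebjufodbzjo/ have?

4

The vowels are e, u, o, o — 4 nuclei, so 4 syllables.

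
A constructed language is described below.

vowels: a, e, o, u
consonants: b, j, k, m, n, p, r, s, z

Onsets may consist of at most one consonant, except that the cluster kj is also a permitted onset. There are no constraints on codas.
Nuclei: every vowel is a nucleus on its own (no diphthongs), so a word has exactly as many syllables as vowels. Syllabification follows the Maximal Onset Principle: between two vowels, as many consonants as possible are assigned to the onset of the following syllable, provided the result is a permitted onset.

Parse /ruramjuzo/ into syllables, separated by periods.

The vowels are u, a, u, o — 4 nuclei, so 4 syllables.
σ1/σ2 boundary: /r/ → onset of the next syllable (single consonants are always licit onsets).
σ2/σ3 boundary: /mj/; trying suffixes from longest down, /j/ is the first permitted one, so coda /m/ | onset /j/.
σ3/σ4 boundary: just /z/ — single C goes to the following onset.

ru.ram.ju.zo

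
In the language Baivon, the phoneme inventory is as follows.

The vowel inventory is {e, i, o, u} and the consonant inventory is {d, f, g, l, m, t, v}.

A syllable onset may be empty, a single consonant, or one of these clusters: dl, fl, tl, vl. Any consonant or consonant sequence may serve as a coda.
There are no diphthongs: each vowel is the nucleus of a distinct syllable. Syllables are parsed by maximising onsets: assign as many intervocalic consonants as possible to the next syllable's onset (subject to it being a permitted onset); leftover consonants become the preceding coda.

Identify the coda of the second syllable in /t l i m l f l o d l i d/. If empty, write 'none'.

Vowels present: i, o, i; each is a nucleus, giving 3 syllables.
Between /i/ (V1) and /o/ (V2): /mlfl/ splits as /ml/ + /fl/ (/fl/ is the longest suffix that is a licit onset).
Between /o/ (V2) and /i/ (V3): /dl/ is a licit onset in full, so it all attaches to the next syllable.
Putting it together: tliml.flo.dlid.
Syllable 2 is /flo/: onset /fl/, nucleus /o/, coda ∅.

none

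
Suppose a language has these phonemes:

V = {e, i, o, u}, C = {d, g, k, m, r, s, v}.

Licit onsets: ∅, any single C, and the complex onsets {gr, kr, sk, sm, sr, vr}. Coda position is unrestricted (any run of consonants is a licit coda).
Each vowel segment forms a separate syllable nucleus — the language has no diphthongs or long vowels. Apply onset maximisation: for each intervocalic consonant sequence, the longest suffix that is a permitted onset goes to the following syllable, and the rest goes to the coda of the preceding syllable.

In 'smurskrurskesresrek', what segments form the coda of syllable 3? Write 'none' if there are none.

The vowels are u, u, e, e, e — 5 nuclei, so 5 syllables.
V1 /u/ – V2 /u/: /rskr/; trying suffixes from longest down, /kr/ is the first permitted one, so coda /rs/ | onset /kr/.
V2 /u/ – V3 /e/: /rsk/ splits as /r/ + /sk/ (/sk/ is the longest suffix that is a licit onset).
V3 /e/ – V4 /e/: /sr/ — entire cluster is a permitted onset → onset /sr/, coda ∅.
V4 /e/ – V5 /e/: /sr/ is a licit onset in full, so it all attaches to the next syllable.
Result: smurs.krur.ske.sre.srek.
Syllable 3 is /ske/: onset /sk/, nucleus /e/, coda ∅.

none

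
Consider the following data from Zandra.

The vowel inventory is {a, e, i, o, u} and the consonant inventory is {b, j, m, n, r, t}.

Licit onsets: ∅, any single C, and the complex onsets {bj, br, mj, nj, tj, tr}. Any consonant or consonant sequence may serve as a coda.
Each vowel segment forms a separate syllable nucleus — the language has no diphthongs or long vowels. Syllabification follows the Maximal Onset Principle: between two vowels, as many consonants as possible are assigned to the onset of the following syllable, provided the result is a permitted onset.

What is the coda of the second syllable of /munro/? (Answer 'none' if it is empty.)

none

Nuclei (vowels): u, o → 2 syllables.
σ1/σ2 boundary: /nr/; trying suffixes from longest down, /r/ is the first permitted one, so coda /n/ | onset /r/.
So the parse is mun.ro.
Syllable 2 is /ro/: onset /r/, nucleus /o/, coda ∅.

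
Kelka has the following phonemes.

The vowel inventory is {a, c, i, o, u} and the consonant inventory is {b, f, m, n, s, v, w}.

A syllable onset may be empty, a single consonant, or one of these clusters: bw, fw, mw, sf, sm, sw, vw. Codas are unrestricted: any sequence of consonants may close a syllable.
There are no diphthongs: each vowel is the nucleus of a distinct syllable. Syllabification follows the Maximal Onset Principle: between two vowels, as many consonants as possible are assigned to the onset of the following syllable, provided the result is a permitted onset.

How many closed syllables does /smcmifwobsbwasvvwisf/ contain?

3

The vowels are c, i, o, a, i — 5 nuclei, so 5 syllables.
σ1/σ2 boundary: /m/ is a single consonant, so it becomes the next onset.
σ2/σ3 boundary: /fw/ is a licit onset in full, so it all attaches to the next syllable.
σ3/σ4 boundary: /bsbw/ splits as /bs/ + /bw/ (/bw/ is the longest suffix that is a licit onset).
σ4/σ5 boundary: /svvw/; trying suffixes from longest down, /vw/ is the first permitted one, so coda /sv/ | onset /vw/.
Result: smc.mi.fwobs.bwasv.vwisf.
Classifying each syllable: /smc/ (open), /mi/ (open), /fwobs/ (closed), /bwasv/ (closed), /vwisf/ (closed).
Closed syllables: 3.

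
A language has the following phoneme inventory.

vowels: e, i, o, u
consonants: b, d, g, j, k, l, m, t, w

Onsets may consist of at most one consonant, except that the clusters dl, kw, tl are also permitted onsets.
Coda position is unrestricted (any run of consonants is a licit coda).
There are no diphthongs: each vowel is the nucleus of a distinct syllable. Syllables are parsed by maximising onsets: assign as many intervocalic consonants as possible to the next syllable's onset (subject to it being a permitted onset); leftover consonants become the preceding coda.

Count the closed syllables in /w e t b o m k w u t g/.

The vowels are e, o, u — 3 nuclei, so 3 syllables.
Between /e/ (V1) and /o/ (V2): /tb/; trying suffixes from longest down, /b/ is the first permitted one, so coda /t/ | onset /b/.
Between /o/ (V2) and /u/ (V3): /mkw/ splits as /m/ + /kw/ (/kw/ is the longest suffix that is a licit onset).
Syllabification: wet.bom.kwutg.
Classifying each syllable: /wet/ (closed), /bom/ (closed), /kwutg/ (closed).
Closed syllables: 3.

3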